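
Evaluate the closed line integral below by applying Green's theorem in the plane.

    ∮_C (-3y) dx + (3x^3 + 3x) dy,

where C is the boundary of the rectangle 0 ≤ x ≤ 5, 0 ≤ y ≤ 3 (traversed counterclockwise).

Green's theorem converts the closed line integral into a double integral over the enclosed region D:

    ∮_C P dx + Q dy = ∬_D (∂Q/∂x - ∂P/∂y) dA.

Here P = -3y, Q = 3x^3 + 3x, so

    ∂Q/∂x = 9x^2 + 3,    ∂P/∂y = -3,
    ∂Q/∂x - ∂P/∂y = 9x^2 + 6.

D is the region 0 ≤ x ≤ 5, 0 ≤ y ≤ 3. Evaluating the double integral:

    ∬_D (9x^2 + 6) dA = ∫_0^{5} ∫_0^{3} (9x^2 + 6) dy dx.

Inner (y from 0 to 3): 27x^2 + 18.
Outer (x from 0 to 5): 1215.

Therefore ∮_C P dx + Q dy = 1215.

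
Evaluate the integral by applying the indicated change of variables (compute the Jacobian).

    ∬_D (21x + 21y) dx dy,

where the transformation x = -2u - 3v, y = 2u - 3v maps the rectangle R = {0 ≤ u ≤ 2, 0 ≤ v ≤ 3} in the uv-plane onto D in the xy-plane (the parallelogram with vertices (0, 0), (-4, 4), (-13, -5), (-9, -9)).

Compute the Jacobian determinant of (x, y) with respect to (u, v):

    ∂(x,y)/∂(u,v) = | -2  -3 | = (-2)(-3) - (-3)(2) = 12.
                   | 2  -3 |

Its absolute value is |J| = 12 (the area scaling factor).

Substituting x = -2u - 3v, y = 2u - 3v into the integrand,

    21x + 21y → -126v,

so the integral becomes

    ∬_R (-126v) · |J| du dv = ∫_0^2 ∫_0^3 (-1512v) dv du.

Inner (v): -6804.
Outer (u): -13608.

Therefore ∬_D (21x + 21y) dx dy = -13608.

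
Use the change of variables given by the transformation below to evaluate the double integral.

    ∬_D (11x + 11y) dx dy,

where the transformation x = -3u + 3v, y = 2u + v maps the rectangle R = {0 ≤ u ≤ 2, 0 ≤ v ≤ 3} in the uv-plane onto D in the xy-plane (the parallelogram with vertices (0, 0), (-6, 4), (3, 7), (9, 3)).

Compute the Jacobian determinant of (x, y) with respect to (u, v):

    ∂(x,y)/∂(u,v) = | -3  3 | = (-3)(1) - (3)(2) = -9.
                   | 2  1 |

Its absolute value is |J| = 9 (the area scaling factor).

Substituting x = -3u + 3v, y = 2u + v into the integrand,

    11x + 11y → -11u + 44v,

so the integral becomes

    ∬_R (-11u + 44v) · |J| du dv = ∫_0^2 ∫_0^3 (-99u + 396v) dv du.

Inner (v): 1782 - 297u.
Outer (u): 2970.

Therefore ∬_D (11x + 11y) dx dy = 2970.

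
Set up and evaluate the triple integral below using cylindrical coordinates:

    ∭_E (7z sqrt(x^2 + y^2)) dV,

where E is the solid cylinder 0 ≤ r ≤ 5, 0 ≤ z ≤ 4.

In cylindrical coordinates, x = r cos(θ), y = r sin(θ), z = z, and dV = r dr dθ dz.

The integrand becomes 7r z, so

    ∭_E (7z sqrt(x^2 + y^2)) dV = ∫_{0}^{2π} ∫_{0}^{5} ∫_{0}^{4} (7r z) · r dz dr dθ.

Inner (z): 56r^2.
Middle (r from 0 to 5): 7000/3.
Outer (θ): 14000π/3.

Therefore the triple integral equals 14000π/3.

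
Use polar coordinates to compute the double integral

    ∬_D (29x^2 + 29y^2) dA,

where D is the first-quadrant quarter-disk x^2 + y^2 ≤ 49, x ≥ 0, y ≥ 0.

The region D is 0 ≤ r ≤ 7, 0 ≤ θ ≤ π/2 in polar coordinates, where x = r cos(θ), y = r sin(θ), and dA = r dr dθ.

Under the substitution, the integrand becomes 29r^2, so

    ∬_D (29x^2 + 29y^2) dA = ∫_{0}^{π/2} ∫_{0}^{7} (29r^2) · r dr dθ.

Inner integral (in r): ∫_{0}^{7} (29r^2) · r dr = 69629/4.

Outer integral (in θ): ∫_{0}^{π/2} (69629/4) dθ = 69629π/8.

Therefore ∬_D (29x^2 + 29y^2) dA = 69629π/8.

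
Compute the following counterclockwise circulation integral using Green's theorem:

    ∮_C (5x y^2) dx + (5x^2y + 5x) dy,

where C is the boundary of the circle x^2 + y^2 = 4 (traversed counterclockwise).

Green's theorem converts the closed line integral into a double integral over the enclosed region D:

    ∮_C P dx + Q dy = ∬_D (∂Q/∂x - ∂P/∂y) dA.

Here P = 5x y^2, Q = 5x^2y + 5x, so

    ∂Q/∂x = 10x y + 5,    ∂P/∂y = 10x y,
    ∂Q/∂x - ∂P/∂y = 5.

D is the region x^2 + y^2 ≤ 4. Evaluating the double integral:

In polar coordinates (x = r cos θ, y = r sin θ, dA = r dr dθ) the integrand becomes 5, so

    ∬_D (5) dA = ∫_0^{2π} ∫_0^{2} (5) · r dr dθ.

Inner (r from 0 to 2): 10.
Outer (θ from 0 to 2π): 20π.

Therefore ∮_C P dx + Q dy = 20π.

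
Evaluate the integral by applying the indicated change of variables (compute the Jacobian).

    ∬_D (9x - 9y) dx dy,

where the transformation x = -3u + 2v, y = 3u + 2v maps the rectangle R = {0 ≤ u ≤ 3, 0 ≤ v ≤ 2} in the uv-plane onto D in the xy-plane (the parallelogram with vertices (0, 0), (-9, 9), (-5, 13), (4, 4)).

Compute the Jacobian determinant of (x, y) with respect to (u, v):

    ∂(x,y)/∂(u,v) = | -3  2 | = (-3)(2) - (2)(3) = -12.
                   | 3  2 |

Its absolute value is |J| = 12 (the area scaling factor).

Substituting x = -3u + 2v, y = 3u + 2v into the integrand,

    9x - 9y → -54u,

so the integral becomes

    ∬_R (-54u) · |J| du dv = ∫_0^3 ∫_0^2 (-648u) dv du.

Inner (v): -1296u.
Outer (u): -5832.

Therefore ∬_D (9x - 9y) dx dy = -5832.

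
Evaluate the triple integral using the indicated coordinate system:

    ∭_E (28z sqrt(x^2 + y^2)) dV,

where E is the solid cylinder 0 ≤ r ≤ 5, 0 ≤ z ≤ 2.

In cylindrical coordinates, x = r cos(θ), y = r sin(θ), z = z, and dV = r dr dθ dz.

The integrand becomes 28r z, so

    ∭_E (28z sqrt(x^2 + y^2)) dV = ∫_{0}^{2π} ∫_{0}^{5} ∫_{0}^{2} (28r z) · r dz dr dθ.

Inner (z): 56r^2.
Middle (r from 0 to 5): 7000/3.
Outer (θ): 14000π/3.

Therefore the triple integral equals 14000π/3.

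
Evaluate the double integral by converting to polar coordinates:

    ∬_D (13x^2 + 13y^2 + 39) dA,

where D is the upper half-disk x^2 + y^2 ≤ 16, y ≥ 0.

The region D is 0 ≤ r ≤ 4, 0 ≤ θ ≤ π in polar coordinates, where x = r cos(θ), y = r sin(θ), and dA = r dr dθ.

Under the substitution, the integrand becomes 13r^2 + 39, so

    ∬_D (13x^2 + 13y^2 + 39) dA = ∫_{0}^{π} ∫_{0}^{4} (13r^2 + 39) · r dr dθ.

Inner integral (in r): ∫_{0}^{4} (13r^2 + 39) · r dr = 1144.

Outer integral (in θ): ∫_{0}^{π} (1144) dθ = 1144π.

Therefore ∬_D (13x^2 + 13y^2 + 39) dA = 1144π.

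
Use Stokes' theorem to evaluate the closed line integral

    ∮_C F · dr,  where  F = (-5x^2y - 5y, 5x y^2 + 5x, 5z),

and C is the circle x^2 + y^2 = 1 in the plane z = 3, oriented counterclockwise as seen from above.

Let S be the flat disk x^2 + y^2 ≤ 1 in the plane z = 3, with upward unit normal n̂ = ẑ. By Stokes' theorem,

    ∮_C F · dr = ∬_S (∇ × F) · n̂ dS = ∬_D (curl F)_z dA,

where D is the disk x^2 + y^2 ≤ 1.

Compute the curl of F = (-5x^2y - 5y, 5x y^2 + 5x, 5z):
    (∇ × F)_x = ∂F_z/∂y - ∂F_y/∂z = 0,
    (∇ × F)_y = ∂F_x/∂z - ∂F_z/∂x = 0,
    (∇ × F)_z = ∂F_y/∂x - ∂F_x/∂y = 5x^2 + 5y^2 + 10.

On z = 3, (curl F)_z = 5x^2 + 5y^2 + 10.

Convert to polar (x = r cos θ, y = r sin θ, dA = r dr dθ); the integrand becomes 5r^2 + 10, so

    ∬_D (curl F)_z dA = ∫_0^{2π} ∫_0^{1} (5r^2 + 10) · r dr dθ.

Inner (r from 0 to 1): 25/4.
Outer (θ from 0 to 2π): 25π/2.

Therefore ∮_C F · dr = 25π/2.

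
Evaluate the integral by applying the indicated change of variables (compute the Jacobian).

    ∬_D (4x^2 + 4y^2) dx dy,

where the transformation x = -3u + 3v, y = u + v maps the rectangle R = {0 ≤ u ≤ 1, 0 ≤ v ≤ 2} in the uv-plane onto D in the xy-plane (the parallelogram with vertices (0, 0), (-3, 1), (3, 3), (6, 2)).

Compute the Jacobian determinant of (x, y) with respect to (u, v):

    ∂(x,y)/∂(u,v) = | -3  3 | = (-3)(1) - (3)(1) = -6.
                   | 1  1 |

Its absolute value is |J| = 6 (the area scaling factor).

Substituting x = -3u + 3v, y = u + v into the integrand,

    4x^2 + 4y^2 → 40u^2 - 64u v + 40v^2,

so the integral becomes

    ∬_R (40u^2 - 64u v + 40v^2) · |J| du dv = ∫_0^1 ∫_0^2 (240u^2 - 384u v + 240v^2) dv du.

Inner (v): 480u^2 - 768u + 640.
Outer (u): 416.

Therefore ∬_D (4x^2 + 4y^2) dx dy = 416.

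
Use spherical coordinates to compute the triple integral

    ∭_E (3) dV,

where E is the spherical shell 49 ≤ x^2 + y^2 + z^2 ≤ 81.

In spherical coordinates, x = ρ sin(φ) cos(θ), y = ρ sin(φ) sin(θ), z = ρ cos(φ), and dV = ρ^2 sin(φ) dρ dφ dθ.

The integrand becomes 3, so

    ∭_E (3) dV = ∫_{0}^{2π} ∫_{0}^{π} ∫_{7}^{9} (3) · ρ^2 sin(φ) dρ dφ dθ.

Inner (ρ): 386sin(φ).
Middle (φ): 772.
Outer (θ): 1544π.

Therefore the triple integral equals 1544π.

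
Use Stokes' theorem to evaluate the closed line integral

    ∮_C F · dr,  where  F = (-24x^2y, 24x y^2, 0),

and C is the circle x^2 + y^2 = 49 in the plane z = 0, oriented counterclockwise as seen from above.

Let S be the flat disk x^2 + y^2 ≤ 49 in the plane z = 0, with upward unit normal n̂ = ẑ. By Stokes' theorem,

    ∮_C F · dr = ∬_S (∇ × F) · n̂ dS = ∬_D (curl F)_z dA,

where D is the disk x^2 + y^2 ≤ 49.

Compute the curl of F = (-24x^2y, 24x y^2, 0):
    (∇ × F)_x = ∂F_z/∂y - ∂F_y/∂z = 0,
    (∇ × F)_y = ∂F_x/∂z - ∂F_z/∂x = 0,
    (∇ × F)_z = ∂F_y/∂x - ∂F_x/∂y = 24x^2 + 24y^2.

On z = 0, (curl F)_z = 24x^2 + 24y^2.

Convert to polar (x = r cos θ, y = r sin θ, dA = r dr dθ); the integrand becomes 24r^2, so

    ∬_D (curl F)_z dA = ∫_0^{2π} ∫_0^{7} (24r^2) · r dr dθ.

Inner (r from 0 to 7): 14406.
Outer (θ from 0 to 2π): 28812π.

Therefore ∮_C F · dr = 28812π.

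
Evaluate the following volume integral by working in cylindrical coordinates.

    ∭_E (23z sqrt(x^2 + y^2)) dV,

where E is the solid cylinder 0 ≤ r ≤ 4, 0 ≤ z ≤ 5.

In cylindrical coordinates, x = r cos(θ), y = r sin(θ), z = z, and dV = r dr dθ dz.

The integrand becomes 23r z, so

    ∭_E (23z sqrt(x^2 + y^2)) dV = ∫_{0}^{2π} ∫_{0}^{4} ∫_{0}^{5} (23r z) · r dz dr dθ.

Inner (z): 575r^2/2.
Middle (r from 0 to 4): 18400/3.
Outer (θ): 36800π/3.

Therefore the triple integral equals 36800π/3.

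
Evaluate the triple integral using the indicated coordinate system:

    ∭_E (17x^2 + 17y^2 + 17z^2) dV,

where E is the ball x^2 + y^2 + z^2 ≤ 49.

In spherical coordinates, x = ρ sin(φ) cos(θ), y = ρ sin(φ) sin(θ), z = ρ cos(φ), and dV = ρ^2 sin(φ) dρ dφ dθ.

The integrand becomes 17ρ^2, so

    ∭_E (17x^2 + 17y^2 + 17z^2) dV = ∫_{0}^{2π} ∫_{0}^{π} ∫_{0}^{7} (17ρ^2) · ρ^2 sin(φ) dρ dφ dθ.

Inner (ρ): 285719sin(φ)/5.
Middle (φ): 571438/5.
Outer (θ): 1142876π/5.

Therefore the triple integral equals 1142876π/5.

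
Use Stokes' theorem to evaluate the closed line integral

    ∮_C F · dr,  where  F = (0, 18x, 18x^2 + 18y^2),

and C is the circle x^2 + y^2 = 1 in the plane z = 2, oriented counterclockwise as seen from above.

Let S be the flat disk x^2 + y^2 ≤ 1 in the plane z = 2, with upward unit normal n̂ = ẑ. By Stokes' theorem,

    ∮_C F · dr = ∬_S (∇ × F) · n̂ dS = ∬_D (curl F)_z dA,

where D is the disk x^2 + y^2 ≤ 1.

Compute the curl of F = (0, 18x, 18x^2 + 18y^2):
    (∇ × F)_x = ∂F_z/∂y - ∂F_y/∂z = 36y,
    (∇ × F)_y = ∂F_x/∂z - ∂F_z/∂x = -36x,
    (∇ × F)_z = ∂F_y/∂x - ∂F_x/∂y = 18.

On z = 2, (curl F)_z = 18.

Convert to polar (x = r cos θ, y = r sin θ, dA = r dr dθ); the integrand becomes 18, so

    ∬_D (curl F)_z dA = ∫_0^{2π} ∫_0^{1} (18) · r dr dθ.

Inner (r from 0 to 1): 9.
Outer (θ from 0 to 2π): 18π.

Therefore ∮_C F · dr = 18π.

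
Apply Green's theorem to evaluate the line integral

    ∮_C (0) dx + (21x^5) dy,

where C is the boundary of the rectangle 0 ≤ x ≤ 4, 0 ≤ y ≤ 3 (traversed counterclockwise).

Green's theorem converts the closed line integral into a double integral over the enclosed region D:

    ∮_C P dx + Q dy = ∬_D (∂Q/∂x - ∂P/∂y) dA.

Here P = 0, Q = 21x^5, so

    ∂Q/∂x = 105x^4,    ∂P/∂y = 0,
    ∂Q/∂x - ∂P/∂y = 105x^4.

D is the region 0 ≤ x ≤ 4, 0 ≤ y ≤ 3. Evaluating the double integral:

    ∬_D (105x^4) dA = ∫_0^{4} ∫_0^{3} (105x^4) dy dx.

Inner (y from 0 to 3): 315x^4.
Outer (x from 0 to 4): 64512.

Therefore ∮_C P dx + Q dy = 64512.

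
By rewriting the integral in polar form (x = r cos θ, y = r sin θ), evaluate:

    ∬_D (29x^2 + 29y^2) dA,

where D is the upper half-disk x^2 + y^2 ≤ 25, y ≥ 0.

The region D is 0 ≤ r ≤ 5, 0 ≤ θ ≤ π in polar coordinates, where x = r cos(θ), y = r sin(θ), and dA = r dr dθ.

Under the substitution, the integrand becomes 29r^2, so

    ∬_D (29x^2 + 29y^2) dA = ∫_{0}^{π} ∫_{0}^{5} (29r^2) · r dr dθ.

Inner integral (in r): ∫_{0}^{5} (29r^2) · r dr = 18125/4.

Outer integral (in θ): ∫_{0}^{π} (18125/4) dθ = 18125π/4.

Therefore ∬_D (29x^2 + 29y^2) dA = 18125π/4.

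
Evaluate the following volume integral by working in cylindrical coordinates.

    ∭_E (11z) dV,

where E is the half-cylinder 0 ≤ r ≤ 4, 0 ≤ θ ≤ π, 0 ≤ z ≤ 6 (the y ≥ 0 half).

In cylindrical coordinates, x = r cos(θ), y = r sin(θ), z = z, and dV = r dr dθ dz.

The integrand becomes 11z, so

    ∭_E (11z) dV = ∫_{0}^{π} ∫_{0}^{4} ∫_{0}^{6} (11z) · r dz dr dθ.

Inner (z): 198r.
Middle (r from 0 to 4): 1584.
Outer (θ): 1584π.

Therefore the triple integral equals 1584π.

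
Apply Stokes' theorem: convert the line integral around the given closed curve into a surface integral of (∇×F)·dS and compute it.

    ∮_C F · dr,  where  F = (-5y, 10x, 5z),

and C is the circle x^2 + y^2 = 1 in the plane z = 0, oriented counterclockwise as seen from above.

Let S be the flat disk x^2 + y^2 ≤ 1 in the plane z = 0, with upward unit normal n̂ = ẑ. By Stokes' theorem,

    ∮_C F · dr = ∬_S (∇ × F) · n̂ dS = ∬_D (curl F)_z dA,

where D is the disk x^2 + y^2 ≤ 1.

Compute the curl of F = (-5y, 10x, 5z):
    (∇ × F)_x = ∂F_z/∂y - ∂F_y/∂z = 0,
    (∇ × F)_y = ∂F_x/∂z - ∂F_z/∂x = 0,
    (∇ × F)_z = ∂F_y/∂x - ∂F_x/∂y = 15.

On z = 0, (curl F)_z = 15.

Convert to polar (x = r cos θ, y = r sin θ, dA = r dr dθ); the integrand becomes 15, so

    ∬_D (curl F)_z dA = ∫_0^{2π} ∫_0^{1} (15) · r dr dθ.

Inner (r from 0 to 1): 15/2.
Outer (θ from 0 to 2π): 15π.

Therefore ∮_C F · dr = 15π.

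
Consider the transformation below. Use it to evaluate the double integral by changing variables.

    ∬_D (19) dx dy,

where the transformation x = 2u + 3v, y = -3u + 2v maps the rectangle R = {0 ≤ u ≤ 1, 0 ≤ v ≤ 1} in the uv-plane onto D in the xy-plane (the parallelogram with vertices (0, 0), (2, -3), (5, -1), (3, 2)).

Compute the Jacobian determinant of (x, y) with respect to (u, v):

    ∂(x,y)/∂(u,v) = | 2  3 | = (2)(2) - (3)(-3) = 13.
                   | -3  2 |

Its absolute value is |J| = 13 (the area scaling factor).

Substituting x = 2u + 3v, y = -3u + 2v into the integrand,

    19 → 19,

so the integral becomes

    ∬_R (19) · |J| du dv = ∫_0^1 ∫_0^1 (247) dv du.

Inner (v): 247.
Outer (u): 247.

Therefore ∬_D (19) dx dy = 247.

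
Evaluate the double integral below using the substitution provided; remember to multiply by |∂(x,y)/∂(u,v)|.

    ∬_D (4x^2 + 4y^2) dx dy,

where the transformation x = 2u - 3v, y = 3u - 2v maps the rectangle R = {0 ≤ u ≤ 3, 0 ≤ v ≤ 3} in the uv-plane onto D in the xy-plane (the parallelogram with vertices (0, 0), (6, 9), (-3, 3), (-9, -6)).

Compute the Jacobian determinant of (x, y) with respect to (u, v):

    ∂(x,y)/∂(u,v) = | 2  -3 | = (2)(-2) - (-3)(3) = 5.
                   | 3  -2 |

Its absolute value is |J| = 5 (the area scaling factor).

Substituting x = 2u - 3v, y = 3u - 2v into the integrand,

    4x^2 + 4y^2 → 52u^2 - 96u v + 52v^2,

so the integral becomes

    ∬_R (52u^2 - 96u v + 52v^2) · |J| du dv = ∫_0^3 ∫_0^3 (260u^2 - 480u v + 260v^2) dv du.

Inner (v): 780u^2 - 2160u + 2340.
Outer (u): 4320.

Therefore ∬_D (4x^2 + 4y^2) dx dy = 4320.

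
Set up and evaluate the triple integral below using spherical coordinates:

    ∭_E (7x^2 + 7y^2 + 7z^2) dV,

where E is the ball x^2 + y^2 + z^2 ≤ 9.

In spherical coordinates, x = ρ sin(φ) cos(θ), y = ρ sin(φ) sin(θ), z = ρ cos(φ), and dV = ρ^2 sin(φ) dρ dφ dθ.

The integrand becomes 7ρ^2, so

    ∭_E (7x^2 + 7y^2 + 7z^2) dV = ∫_{0}^{2π} ∫_{0}^{π} ∫_{0}^{3} (7ρ^2) · ρ^2 sin(φ) dρ dφ dθ.

Inner (ρ): 1701sin(φ)/5.
Middle (φ): 3402/5.
Outer (θ): 6804π/5.

Therefore the triple integral equals 6804π/5.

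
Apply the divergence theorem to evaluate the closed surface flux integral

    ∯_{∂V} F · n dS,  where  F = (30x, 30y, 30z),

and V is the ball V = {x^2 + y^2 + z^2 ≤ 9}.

By the divergence theorem,

    ∯_{∂V} F · n dS = ∭_V (∇ · F) dV.

Compute the divergence:
    ∇ · F = ∂F_x/∂x + ∂F_y/∂y + ∂F_z/∂z = 30 + 30 + 30 = 90.

In spherical coordinates, x = ρ sin(φ) cos(θ), y = ρ sin(φ) sin(θ), z = ρ cos(φ), dV = ρ^2 sin(φ) dρ dφ dθ, with 0 ≤ ρ ≤ 3, 0 ≤ φ ≤ π, 0 ≤ θ ≤ 2π.

The integrand, after substitution and multiplying by the volume element, becomes (90) · ρ^2 sin(φ), so

    ∭_V (∇·F) dV = ∫_0^{2π} ∫_0^{π} ∫_0^{3} (90) · ρ^2 sin(φ) dρ dφ dθ.

Inner (ρ from 0 to 3): 810sin(φ).
Middle (φ from 0 to π): 1620.
Outer (θ from 0 to 2π): 3240π.

Therefore ∯_{∂V} F · n dS = 3240π.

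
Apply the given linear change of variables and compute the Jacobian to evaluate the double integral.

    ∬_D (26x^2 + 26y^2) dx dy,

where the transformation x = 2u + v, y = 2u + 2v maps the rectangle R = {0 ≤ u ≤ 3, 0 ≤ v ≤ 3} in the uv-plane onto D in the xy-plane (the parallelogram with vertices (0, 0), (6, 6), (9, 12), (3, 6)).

Compute the Jacobian determinant of (x, y) with respect to (u, v):

    ∂(x,y)/∂(u,v) = | 2  1 | = (2)(2) - (1)(2) = 2.
                   | 2  2 |

Its absolute value is |J| = 2 (the area scaling factor).

Substituting x = 2u + v, y = 2u + 2v into the integrand,

    26x^2 + 26y^2 → 208u^2 + 312u v + 130v^2,

so the integral becomes

    ∬_R (208u^2 + 312u v + 130v^2) · |J| du dv = ∫_0^3 ∫_0^3 (416u^2 + 624u v + 260v^2) dv du.

Inner (v): 1248u^2 + 2808u + 2340.
Outer (u): 30888.

Therefore ∬_D (26x^2 + 26y^2) dx dy = 30888.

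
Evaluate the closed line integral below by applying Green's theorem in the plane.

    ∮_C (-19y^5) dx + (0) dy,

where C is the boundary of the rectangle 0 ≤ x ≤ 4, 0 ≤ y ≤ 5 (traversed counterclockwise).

Green's theorem converts the closed line integral into a double integral over the enclosed region D:

    ∮_C P dx + Q dy = ∬_D (∂Q/∂x - ∂P/∂y) dA.

Here P = -19y^5, Q = 0, so

    ∂Q/∂x = 0,    ∂P/∂y = -95y^4,
    ∂Q/∂x - ∂P/∂y = 95y^4.

D is the region 0 ≤ x ≤ 4, 0 ≤ y ≤ 5. Evaluating the double integral:

    ∬_D (95y^4) dA = ∫_0^{4} ∫_0^{5} (95y^4) dy dx.

Inner (y from 0 to 5): 59375.
Outer (x from 0 to 4): 237500.

Therefore ∮_C P dx + Q dy = 237500.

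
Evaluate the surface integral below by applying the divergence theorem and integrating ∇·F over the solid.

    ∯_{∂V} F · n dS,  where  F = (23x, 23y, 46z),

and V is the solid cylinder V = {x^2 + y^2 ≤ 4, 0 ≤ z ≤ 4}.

By the divergence theorem,

    ∯_{∂V} F · n dS = ∭_V (∇ · F) dV.

Compute the divergence:
    ∇ · F = ∂F_x/∂x + ∂F_y/∂y + ∂F_z/∂z = 23 + 23 + 46 = 92.

In cylindrical coordinates, x = r cos(θ), y = r sin(θ), z = z, dV = r dr dθ dz, with 0 ≤ r ≤ 2, 0 ≤ θ ≤ 2π, 0 ≤ z ≤ 4.

The integrand, after substitution and multiplying by the volume element, becomes (92) · r, so

    ∭_V (∇·F) dV = ∫_0^{2π} ∫_0^{2} ∫_0^{4} (92) · r dz dr dθ.

Inner (z from 0 to 4): 368r.
Middle (r from 0 to 2): 736.
Outer (θ from 0 to 2π): 1472π.

Therefore ∯_{∂V} F · n dS = 1472π.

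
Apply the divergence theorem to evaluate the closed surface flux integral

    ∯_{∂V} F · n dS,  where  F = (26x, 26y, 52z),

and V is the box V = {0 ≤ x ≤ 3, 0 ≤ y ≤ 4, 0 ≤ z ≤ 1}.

By the divergence theorem,

    ∯_{∂V} F · n dS = ∭_V (∇ · F) dV.

Compute the divergence:
    ∇ · F = ∂F_x/∂x + ∂F_y/∂y + ∂F_z/∂z = 26 + 26 + 52 = 104.

V is a rectangular box, so dV = dx dy dz with 0 ≤ x ≤ 3, 0 ≤ y ≤ 4, 0 ≤ z ≤ 1.

Integrate (104) over V as an iterated integral:

    ∭_V (∇·F) dV = ∫_0^{3} ∫_0^{4} ∫_0^{1} (104) dz dy dx.

Inner (z from 0 to 1): 104.
Middle (y from 0 to 4): 416.
Outer (x from 0 to 3): 1248.

Therefore ∯_{∂V} F · n dS = 1248.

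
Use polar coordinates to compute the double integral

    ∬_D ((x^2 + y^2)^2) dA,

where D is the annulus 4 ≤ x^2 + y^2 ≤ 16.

The region D is 2 ≤ r ≤ 4, 0 ≤ θ ≤ 2π in polar coordinates, where x = r cos(θ), y = r sin(θ), and dA = r dr dθ.

Under the substitution, the integrand becomes r^4, so

    ∬_D ((x^2 + y^2)^2) dA = ∫_{0}^{2π} ∫_{2}^{4} (r^4) · r dr dθ.

Inner integral (in r): ∫_{2}^{4} (r^4) · r dr = 672.

Outer integral (in θ): ∫_{0}^{2π} (672) dθ = 1344π.

Therefore ∬_D ((x^2 + y^2)^2) dA = 1344π.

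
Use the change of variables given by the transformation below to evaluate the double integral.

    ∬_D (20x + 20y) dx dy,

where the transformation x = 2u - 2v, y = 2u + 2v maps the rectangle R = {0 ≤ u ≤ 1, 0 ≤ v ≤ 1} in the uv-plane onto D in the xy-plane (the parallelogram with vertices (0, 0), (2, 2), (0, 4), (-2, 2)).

Compute the Jacobian determinant of (x, y) with respect to (u, v):

    ∂(x,y)/∂(u,v) = | 2  -2 | = (2)(2) - (-2)(2) = 8.
                   | 2  2 |

Its absolute value is |J| = 8 (the area scaling factor).

Substituting x = 2u - 2v, y = 2u + 2v into the integrand,

    20x + 20y → 80u,

so the integral becomes

    ∬_R (80u) · |J| du dv = ∫_0^1 ∫_0^1 (640u) dv du.

Inner (v): 640u.
Outer (u): 320.

Therefore ∬_D (20x + 20y) dx dy = 320.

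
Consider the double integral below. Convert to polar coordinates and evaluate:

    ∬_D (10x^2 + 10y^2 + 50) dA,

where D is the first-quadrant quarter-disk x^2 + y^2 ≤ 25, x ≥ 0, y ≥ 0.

The region D is 0 ≤ r ≤ 5, 0 ≤ θ ≤ π/2 in polar coordinates, where x = r cos(θ), y = r sin(θ), and dA = r dr dθ.

Under the substitution, the integrand becomes 10r^2 + 50, so

    ∬_D (10x^2 + 10y^2 + 50) dA = ∫_{0}^{π/2} ∫_{0}^{5} (10r^2 + 50) · r dr dθ.

Inner integral (in r): ∫_{0}^{5} (10r^2 + 50) · r dr = 4375/2.

Outer integral (in θ): ∫_{0}^{π/2} (4375/2) dθ = 4375π/4.

Therefore ∬_D (10x^2 + 10y^2 + 50) dA = 4375π/4.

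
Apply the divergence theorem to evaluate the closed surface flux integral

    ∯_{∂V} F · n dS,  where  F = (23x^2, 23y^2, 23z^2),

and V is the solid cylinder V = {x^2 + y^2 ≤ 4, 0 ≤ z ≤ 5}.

By the divergence theorem,

    ∯_{∂V} F · n dS = ∭_V (∇ · F) dV.

Compute the divergence:
    ∇ · F = ∂F_x/∂x + ∂F_y/∂y + ∂F_z/∂z = 46x + 46y + 46z.

In cylindrical coordinates, x = r cos(θ), y = r sin(θ), z = z, dV = r dr dθ dz, with 0 ≤ r ≤ 2, 0 ≤ θ ≤ 2π, 0 ≤ z ≤ 5.

The integrand, after substitution and multiplying by the volume element, becomes (46sqrt(2)r sin(θ + π/4) + 46z) · r, so

    ∭_V (∇·F) dV = ∫_0^{2π} ∫_0^{2} ∫_0^{5} (46sqrt(2)r sin(θ + π/4) + 46z) · r dz dr dθ.

Inner (z from 0 to 5): 115r (2sqrt(2)r sin(θ + π/4) + 5).
Middle (r from 0 to 2): 1840sqrt(2)sin(θ + π/4)/3 + 1150.
Outer (θ from 0 to 2π): 2300π.

Therefore ∯_{∂V} F · n dS = 2300π.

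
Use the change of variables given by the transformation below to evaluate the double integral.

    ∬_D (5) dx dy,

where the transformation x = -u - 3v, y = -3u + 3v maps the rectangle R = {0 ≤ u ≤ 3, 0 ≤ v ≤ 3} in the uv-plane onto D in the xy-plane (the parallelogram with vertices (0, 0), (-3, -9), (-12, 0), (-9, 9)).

Compute the Jacobian determinant of (x, y) with respect to (u, v):

    ∂(x,y)/∂(u,v) = | -1  -3 | = (-1)(3) - (-3)(-3) = -12.
                   | -3  3 |

Its absolute value is |J| = 12 (the area scaling factor).

Substituting x = -u - 3v, y = -3u + 3v into the integrand,

    5 → 5,

so the integral becomes

    ∬_R (5) · |J| du dv = ∫_0^3 ∫_0^3 (60) dv du.

Inner (v): 180.
Outer (u): 540.

Therefore ∬_D (5) dx dy = 540.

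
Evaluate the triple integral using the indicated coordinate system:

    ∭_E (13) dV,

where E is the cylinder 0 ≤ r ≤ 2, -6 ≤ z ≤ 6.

In cylindrical coordinates, x = r cos(θ), y = r sin(θ), z = z, and dV = r dr dθ dz.

The integrand becomes 13, so

    ∭_E (13) dV = ∫_{0}^{2π} ∫_{0}^{2} ∫_{-6}^{6} (13) · r dz dr dθ.

Inner (z): 156r.
Middle (r from 0 to 2): 312.
Outer (θ): 624π.

Therefore the triple integral equals 624π.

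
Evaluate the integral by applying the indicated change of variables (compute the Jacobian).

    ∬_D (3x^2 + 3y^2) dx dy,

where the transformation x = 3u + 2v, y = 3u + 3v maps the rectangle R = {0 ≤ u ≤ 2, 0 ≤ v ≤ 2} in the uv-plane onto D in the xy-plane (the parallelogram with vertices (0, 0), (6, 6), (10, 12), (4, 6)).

Compute the Jacobian determinant of (x, y) with respect to (u, v):

    ∂(x,y)/∂(u,v) = | 3  2 | = (3)(3) - (2)(3) = 3.
                   | 3  3 |

Its absolute value is |J| = 3 (the area scaling factor).

Substituting x = 3u + 2v, y = 3u + 3v into the integrand,

    3x^2 + 3y^2 → 54u^2 + 90u v + 39v^2,

so the integral becomes

    ∬_R (54u^2 + 90u v + 39v^2) · |J| du dv = ∫_0^2 ∫_0^2 (162u^2 + 270u v + 117v^2) dv du.

Inner (v): 324u^2 + 540u + 312.
Outer (u): 2568.

Therefore ∬_D (3x^2 + 3y^2) dx dy = 2568.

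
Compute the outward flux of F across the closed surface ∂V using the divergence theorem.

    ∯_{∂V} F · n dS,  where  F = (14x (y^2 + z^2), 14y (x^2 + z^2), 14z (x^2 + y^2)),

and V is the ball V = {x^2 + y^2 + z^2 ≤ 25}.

By the divergence theorem,

    ∯_{∂V} F · n dS = ∭_V (∇ · F) dV.

Compute the divergence:
    ∇ · F = ∂F_x/∂x + ∂F_y/∂y + ∂F_z/∂z = 14y^2 + 14z^2 + 14x^2 + 14z^2 + 14x^2 + 14y^2 = 28x^2 + 28y^2 + 28z^2.

In spherical coordinates, x = ρ sin(φ) cos(θ), y = ρ sin(φ) sin(θ), z = ρ cos(φ), dV = ρ^2 sin(φ) dρ dφ dθ, with 0 ≤ ρ ≤ 5, 0 ≤ φ ≤ π, 0 ≤ θ ≤ 2π.

The integrand, after substitution and multiplying by the volume element, becomes (28ρ^2) · ρ^2 sin(φ), so

    ∭_V (∇·F) dV = ∫_0^{2π} ∫_0^{π} ∫_0^{5} (28ρ^2) · ρ^2 sin(φ) dρ dφ dθ.

Inner (ρ from 0 to 5): 17500sin(φ).
Middle (φ from 0 to π): 35000.
Outer (θ from 0 to 2π): 70000π.

Therefore ∯_{∂V} F · n dS = 70000π.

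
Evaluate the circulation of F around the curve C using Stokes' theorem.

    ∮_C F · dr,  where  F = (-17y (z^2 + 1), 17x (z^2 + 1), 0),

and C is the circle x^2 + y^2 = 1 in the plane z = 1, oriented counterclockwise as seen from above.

Let S be the flat disk x^2 + y^2 ≤ 1 in the plane z = 1, with upward unit normal n̂ = ẑ. By Stokes' theorem,

    ∮_C F · dr = ∬_S (∇ × F) · n̂ dS = ∬_D (curl F)_z dA,

where D is the disk x^2 + y^2 ≤ 1.

Compute the curl of F = (-17y (z^2 + 1), 17x (z^2 + 1), 0):
    (∇ × F)_x = ∂F_z/∂y - ∂F_y/∂z = -34x z,
    (∇ × F)_y = ∂F_x/∂z - ∂F_z/∂x = -34y z,
    (∇ × F)_z = ∂F_y/∂x - ∂F_x/∂y = 34z^2 + 34.

On z = 1, (curl F)_z = 68.

Convert to polar (x = r cos θ, y = r sin θ, dA = r dr dθ); the integrand becomes 68, so

    ∬_D (curl F)_z dA = ∫_0^{2π} ∫_0^{1} (68) · r dr dθ.

Inner (r from 0 to 1): 34.
Outer (θ from 0 to 2π): 68π.

Therefore ∮_C F · dr = 68π.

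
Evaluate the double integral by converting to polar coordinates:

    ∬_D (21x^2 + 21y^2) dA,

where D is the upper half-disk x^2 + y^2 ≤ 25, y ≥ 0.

The region D is 0 ≤ r ≤ 5, 0 ≤ θ ≤ π in polar coordinates, where x = r cos(θ), y = r sin(θ), and dA = r dr dθ.

Under the substitution, the integrand becomes 21r^2, so

    ∬_D (21x^2 + 21y^2) dA = ∫_{0}^{π} ∫_{0}^{5} (21r^2) · r dr dθ.

Inner integral (in r): ∫_{0}^{5} (21r^2) · r dr = 13125/4.

Outer integral (in θ): ∫_{0}^{π} (13125/4) dθ = 13125π/4.

Therefore ∬_D (21x^2 + 21y^2) dA = 13125π/4.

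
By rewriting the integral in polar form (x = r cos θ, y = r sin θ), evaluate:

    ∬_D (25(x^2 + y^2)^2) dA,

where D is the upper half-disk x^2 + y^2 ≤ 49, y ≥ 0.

The region D is 0 ≤ r ≤ 7, 0 ≤ θ ≤ π in polar coordinates, where x = r cos(θ), y = r sin(θ), and dA = r dr dθ.

Under the substitution, the integrand becomes 25r^4, so

    ∬_D (25(x^2 + y^2)^2) dA = ∫_{0}^{π} ∫_{0}^{7} (25r^4) · r dr dθ.

Inner integral (in r): ∫_{0}^{7} (25r^4) · r dr = 2941225/6.

Outer integral (in θ): ∫_{0}^{π} (2941225/6) dθ = 2941225π/6.

Therefore ∬_D (25(x^2 + y^2)^2) dA = 2941225π/6.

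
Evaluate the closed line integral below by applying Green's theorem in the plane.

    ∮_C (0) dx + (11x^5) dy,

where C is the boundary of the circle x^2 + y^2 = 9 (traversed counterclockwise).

Green's theorem converts the closed line integral into a double integral over the enclosed region D:

    ∮_C P dx + Q dy = ∬_D (∂Q/∂x - ∂P/∂y) dA.

Here P = 0, Q = 11x^5, so

    ∂Q/∂x = 55x^4,    ∂P/∂y = 0,
    ∂Q/∂x - ∂P/∂y = 55x^4.

D is the region x^2 + y^2 ≤ 9. Evaluating the double integral:

In polar coordinates (x = r cos θ, y = r sin θ, dA = r dr dθ) the integrand becomes 55r^4cos(θ)^4, so

    ∬_D (55x^4) dA = ∫_0^{2π} ∫_0^{3} (55r^4cos(θ)^4) · r dr dθ.

Inner (r from 0 to 3): 13365cos(θ)^4/2.
Outer (θ from 0 to 2π): 40095π/8.

Therefore ∮_C P dx + Q dy = 40095π/8.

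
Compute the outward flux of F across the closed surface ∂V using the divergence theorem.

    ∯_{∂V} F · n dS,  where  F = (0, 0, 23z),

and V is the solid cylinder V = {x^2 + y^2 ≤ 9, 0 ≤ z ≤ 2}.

By the divergence theorem,

    ∯_{∂V} F · n dS = ∭_V (∇ · F) dV.

Compute the divergence:
    ∇ · F = ∂F_x/∂x + ∂F_y/∂y + ∂F_z/∂z = 0 + 0 + 23 = 23.

In cylindrical coordinates, x = r cos(θ), y = r sin(θ), z = z, dV = r dr dθ dz, with 0 ≤ r ≤ 3, 0 ≤ θ ≤ 2π, 0 ≤ z ≤ 2.

The integrand, after substitution and multiplying by the volume element, becomes (23) · r, so

    ∭_V (∇·F) dV = ∫_0^{2π} ∫_0^{3} ∫_0^{2} (23) · r dz dr dθ.

Inner (z from 0 to 2): 46r.
Middle (r from 0 to 3): 207.
Outer (θ from 0 to 2π): 414π.

Therefore ∯_{∂V} F · n dS = 414π.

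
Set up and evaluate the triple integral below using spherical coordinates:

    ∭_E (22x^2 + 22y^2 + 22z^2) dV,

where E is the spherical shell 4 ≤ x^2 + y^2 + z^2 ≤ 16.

In spherical coordinates, x = ρ sin(φ) cos(θ), y = ρ sin(φ) sin(θ), z = ρ cos(φ), and dV = ρ^2 sin(φ) dρ dφ dθ.

The integrand becomes 22ρ^2, so

    ∭_E (22x^2 + 22y^2 + 22z^2) dV = ∫_{0}^{2π} ∫_{0}^{π} ∫_{2}^{4} (22ρ^2) · ρ^2 sin(φ) dρ dφ dθ.

Inner (ρ): 21824sin(φ)/5.
Middle (φ): 43648/5.
Outer (θ): 87296π/5.

Therefore the triple integral equals 87296π/5.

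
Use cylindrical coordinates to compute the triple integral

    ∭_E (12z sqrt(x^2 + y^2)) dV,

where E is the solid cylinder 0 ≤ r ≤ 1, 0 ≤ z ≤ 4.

In cylindrical coordinates, x = r cos(θ), y = r sin(θ), z = z, and dV = r dr dθ dz.

The integrand becomes 12r z, so

    ∭_E (12z sqrt(x^2 + y^2)) dV = ∫_{0}^{2π} ∫_{0}^{1} ∫_{0}^{4} (12r z) · r dz dr dθ.

Inner (z): 96r^2.
Middle (r from 0 to 1): 32.
Outer (θ): 64π.

Therefore the triple integral equals 64π.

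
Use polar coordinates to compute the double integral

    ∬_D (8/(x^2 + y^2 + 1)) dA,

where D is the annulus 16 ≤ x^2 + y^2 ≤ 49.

The region D is 4 ≤ r ≤ 7, 0 ≤ θ ≤ 2π in polar coordinates, where x = r cos(θ), y = r sin(θ), and dA = r dr dθ.

Under the substitution, the integrand becomes 8/(r^2 + 1), so

    ∬_D (8/(x^2 + y^2 + 1)) dA = ∫_{0}^{2π} ∫_{4}^{7} (8/(r^2 + 1)) · r dr dθ.

Inner integral (in r): ∫_{4}^{7} (8/(r^2 + 1)) · r dr = log(6250000/83521).

Outer integral (in θ): ∫_{0}^{2π} (log(6250000/83521)) dθ = log((6250000/83521)^(2π)).

Therefore ∬_D (8/(x^2 + y^2 + 1)) dA = log((6250000/83521)^(2π)).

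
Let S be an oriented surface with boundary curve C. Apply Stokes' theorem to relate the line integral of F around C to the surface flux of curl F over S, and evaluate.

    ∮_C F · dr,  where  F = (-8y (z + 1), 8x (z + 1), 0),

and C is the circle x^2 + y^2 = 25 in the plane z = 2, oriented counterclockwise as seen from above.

Let S be the flat disk x^2 + y^2 ≤ 25 in the plane z = 2, with upward unit normal n̂ = ẑ. By Stokes' theorem,

    ∮_C F · dr = ∬_S (∇ × F) · n̂ dS = ∬_D (curl F)_z dA,

where D is the disk x^2 + y^2 ≤ 25.

Compute the curl of F = (-8y (z + 1), 8x (z + 1), 0):
    (∇ × F)_x = ∂F_z/∂y - ∂F_y/∂z = -8x,
    (∇ × F)_y = ∂F_x/∂z - ∂F_z/∂x = -8y,
    (∇ × F)_z = ∂F_y/∂x - ∂F_x/∂y = 16z + 16.

On z = 2, (curl F)_z = 48.

Convert to polar (x = r cos θ, y = r sin θ, dA = r dr dθ); the integrand becomes 48, so

    ∬_D (curl F)_z dA = ∫_0^{2π} ∫_0^{5} (48) · r dr dθ.

Inner (r from 0 to 5): 600.
Outer (θ from 0 to 2π): 1200π.

Therefore ∮_C F · dr = 1200π.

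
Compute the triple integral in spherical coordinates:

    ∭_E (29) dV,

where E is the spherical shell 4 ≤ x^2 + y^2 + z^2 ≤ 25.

In spherical coordinates, x = ρ sin(φ) cos(θ), y = ρ sin(φ) sin(θ), z = ρ cos(φ), and dV = ρ^2 sin(φ) dρ dφ dθ.

The integrand becomes 29, so

    ∭_E (29) dV = ∫_{0}^{2π} ∫_{0}^{π} ∫_{2}^{5} (29) · ρ^2 sin(φ) dρ dφ dθ.

Inner (ρ): 1131sin(φ).
Middle (φ): 2262.
Outer (θ): 4524π.

Therefore the triple integral equals 4524π.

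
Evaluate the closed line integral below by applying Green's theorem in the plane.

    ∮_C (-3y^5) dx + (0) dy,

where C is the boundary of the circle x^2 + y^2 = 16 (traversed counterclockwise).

Green's theorem converts the closed line integral into a double integral over the enclosed region D:

    ∮_C P dx + Q dy = ∬_D (∂Q/∂x - ∂P/∂y) dA.

Here P = -3y^5, Q = 0, so

    ∂Q/∂x = 0,    ∂P/∂y = -15y^4,
    ∂Q/∂x - ∂P/∂y = 15y^4.

D is the region x^2 + y^2 ≤ 16. Evaluating the double integral:

In polar coordinates (x = r cos θ, y = r sin θ, dA = r dr dθ) the integrand becomes 15r^4sin(θ)^4, so

    ∬_D (15y^4) dA = ∫_0^{2π} ∫_0^{4} (15r^4sin(θ)^4) · r dr dθ.

Inner (r from 0 to 4): 10240sin(θ)^4.
Outer (θ from 0 to 2π): 7680π.

Therefore ∮_C P dx + Q dy = 7680π.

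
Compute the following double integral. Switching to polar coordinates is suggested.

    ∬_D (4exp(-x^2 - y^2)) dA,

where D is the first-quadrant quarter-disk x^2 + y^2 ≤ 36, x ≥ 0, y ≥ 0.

The region D is 0 ≤ r ≤ 6, 0 ≤ θ ≤ π/2 in polar coordinates, where x = r cos(θ), y = r sin(θ), and dA = r dr dθ.

Under the substitution, the integrand becomes 4exp(-r^2), so

    ∬_D (4exp(-x^2 - y^2)) dA = ∫_{0}^{π/2} ∫_{0}^{6} (4exp(-r^2)) · r dr dθ.

Inner integral (in r): ∫_{0}^{6} (4exp(-r^2)) · r dr = 2 - 2exp(-36).

Outer integral (in θ): ∫_{0}^{π/2} (2 - 2exp(-36)) dθ = -π exp(-36) + π.

Therefore ∬_D (4exp(-x^2 - y^2)) dA = -π exp(-36) + π.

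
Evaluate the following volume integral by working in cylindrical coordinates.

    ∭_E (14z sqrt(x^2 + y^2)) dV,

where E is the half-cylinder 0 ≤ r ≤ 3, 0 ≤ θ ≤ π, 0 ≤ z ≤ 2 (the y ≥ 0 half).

In cylindrical coordinates, x = r cos(θ), y = r sin(θ), z = z, and dV = r dr dθ dz.

The integrand becomes 14r z, so

    ∭_E (14z sqrt(x^2 + y^2)) dV = ∫_{0}^{π} ∫_{0}^{3} ∫_{0}^{2} (14r z) · r dz dr dθ.

Inner (z): 28r^2.
Middle (r from 0 to 3): 252.
Outer (θ): 252π.

Therefore the triple integral equals 252π.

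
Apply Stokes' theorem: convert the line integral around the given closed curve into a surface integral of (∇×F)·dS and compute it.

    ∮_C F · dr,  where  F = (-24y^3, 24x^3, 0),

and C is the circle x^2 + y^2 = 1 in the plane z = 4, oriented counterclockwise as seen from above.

Let S be the flat disk x^2 + y^2 ≤ 1 in the plane z = 4, with upward unit normal n̂ = ẑ. By Stokes' theorem,

    ∮_C F · dr = ∬_S (∇ × F) · n̂ dS = ∬_D (curl F)_z dA,

where D is the disk x^2 + y^2 ≤ 1.

Compute the curl of F = (-24y^3, 24x^3, 0):
    (∇ × F)_x = ∂F_z/∂y - ∂F_y/∂z = 0,
    (∇ × F)_y = ∂F_x/∂z - ∂F_z/∂x = 0,
    (∇ × F)_z = ∂F_y/∂x - ∂F_x/∂y = 72x^2 + 72y^2.

On z = 4, (curl F)_z = 72x^2 + 72y^2.

Convert to polar (x = r cos θ, y = r sin θ, dA = r dr dθ); the integrand becomes 72r^2, so

    ∬_D (curl F)_z dA = ∫_0^{2π} ∫_0^{1} (72r^2) · r dr dθ.

Inner (r from 0 to 1): 18.
Outer (θ from 0 to 2π): 36π.

Therefore ∮_C F · dr = 36π.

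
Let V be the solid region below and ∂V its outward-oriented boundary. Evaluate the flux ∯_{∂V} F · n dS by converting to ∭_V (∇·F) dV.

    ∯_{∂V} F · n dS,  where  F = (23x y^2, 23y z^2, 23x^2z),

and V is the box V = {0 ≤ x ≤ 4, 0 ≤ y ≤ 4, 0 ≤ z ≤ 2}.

By the divergence theorem,

    ∯_{∂V} F · n dS = ∭_V (∇ · F) dV.

Compute the divergence:
    ∇ · F = ∂F_x/∂x + ∂F_y/∂y + ∂F_z/∂z = 23y^2 + 23z^2 + 23x^2 = 23x^2 + 23y^2 + 23z^2.

V is a rectangular box, so dV = dx dy dz with 0 ≤ x ≤ 4, 0 ≤ y ≤ 4, 0 ≤ z ≤ 2.

Integrate (23x^2 + 23y^2 + 23z^2) over V as an iterated integral:

    ∭_V (∇·F) dV = ∫_0^{4} ∫_0^{4} ∫_0^{2} (23x^2 + 23y^2 + 23z^2) dz dy dx.

Inner (z from 0 to 2): 46x^2 + 46y^2 + 184/3.
Middle (y from 0 to 4): 184x^2 + 3680/3.
Outer (x from 0 to 4): 8832.

Therefore ∯_{∂V} F · n dS = 8832.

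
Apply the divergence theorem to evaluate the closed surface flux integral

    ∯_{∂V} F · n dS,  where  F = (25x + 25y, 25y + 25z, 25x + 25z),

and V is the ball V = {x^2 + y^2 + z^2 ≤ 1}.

By the divergence theorem,

    ∯_{∂V} F · n dS = ∭_V (∇ · F) dV.

Compute the divergence:
    ∇ · F = ∂F_x/∂x + ∂F_y/∂y + ∂F_z/∂z = 25 + 25 + 25 = 75.

In spherical coordinates, x = ρ sin(φ) cos(θ), y = ρ sin(φ) sin(θ), z = ρ cos(φ), dV = ρ^2 sin(φ) dρ dφ dθ, with 0 ≤ ρ ≤ 1, 0 ≤ φ ≤ π, 0 ≤ θ ≤ 2π.

The integrand, after substitution and multiplying by the volume element, becomes (75) · ρ^2 sin(φ), so

    ∭_V (∇·F) dV = ∫_0^{2π} ∫_0^{π} ∫_0^{1} (75) · ρ^2 sin(φ) dρ dφ dθ.

Inner (ρ from 0 to 1): 25sin(φ).
Middle (φ from 0 to π): 50.
Outer (θ from 0 to 2π): 100π.

Therefore ∯_{∂V} F · n dS = 100π.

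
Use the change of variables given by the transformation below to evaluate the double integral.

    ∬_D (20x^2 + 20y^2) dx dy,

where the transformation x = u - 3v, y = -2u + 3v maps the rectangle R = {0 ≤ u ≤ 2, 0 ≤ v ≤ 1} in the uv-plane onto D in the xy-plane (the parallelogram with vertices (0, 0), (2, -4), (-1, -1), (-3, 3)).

Compute the Jacobian determinant of (x, y) with respect to (u, v):

    ∂(x,y)/∂(u,v) = | 1  -3 | = (1)(3) - (-3)(-2) = -3.
                   | -2  3 |

Its absolute value is |J| = 3 (the area scaling factor).

Substituting x = u - 3v, y = -2u + 3v into the integrand,

    20x^2 + 20y^2 → 100u^2 - 360u v + 360v^2,

so the integral becomes

    ∬_R (100u^2 - 360u v + 360v^2) · |J| du dv = ∫_0^2 ∫_0^1 (300u^2 - 1080u v + 1080v^2) dv du.

Inner (v): 300u^2 - 540u + 360.
Outer (u): 440.

Therefore ∬_D (20x^2 + 20y^2) dx dy = 440.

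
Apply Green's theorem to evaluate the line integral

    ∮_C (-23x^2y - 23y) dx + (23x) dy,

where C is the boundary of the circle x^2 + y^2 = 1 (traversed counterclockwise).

Green's theorem converts the closed line integral into a double integral over the enclosed region D:

    ∮_C P dx + Q dy = ∬_D (∂Q/∂x - ∂P/∂y) dA.

Here P = -23x^2y - 23y, Q = 23x, so

    ∂Q/∂x = 23,    ∂P/∂y = -23x^2 - 23,
    ∂Q/∂x - ∂P/∂y = 23x^2 + 46.

D is the region x^2 + y^2 ≤ 1. Evaluating the double integral:

In polar coordinates (x = r cos θ, y = r sin θ, dA = r dr dθ) the integrand becomes 23r^2cos(θ)^2 + 46, so

    ∬_D (23x^2 + 46) dA = ∫_0^{2π} ∫_0^{1} (23r^2cos(θ)^2 + 46) · r dr dθ.

Inner (r from 0 to 1): 23cos(θ)^2/4 + 23.
Outer (θ from 0 to 2π): 207π/4.

Therefore ∮_C P dx + Q dy = 207π/4.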